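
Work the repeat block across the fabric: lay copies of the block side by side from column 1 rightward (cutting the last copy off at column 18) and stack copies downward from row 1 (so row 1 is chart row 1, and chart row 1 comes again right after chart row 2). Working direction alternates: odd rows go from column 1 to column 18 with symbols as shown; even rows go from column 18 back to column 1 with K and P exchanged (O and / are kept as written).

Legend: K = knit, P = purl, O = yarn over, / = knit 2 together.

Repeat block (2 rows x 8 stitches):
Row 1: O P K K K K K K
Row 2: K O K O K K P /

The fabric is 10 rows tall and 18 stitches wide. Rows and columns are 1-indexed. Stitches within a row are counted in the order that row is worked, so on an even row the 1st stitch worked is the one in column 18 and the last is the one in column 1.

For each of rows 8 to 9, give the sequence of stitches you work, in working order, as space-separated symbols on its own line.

Row 8: chart row 2, WS - tiled (columns 1-18): K O K O K K P / K O K O K K P / K O; work from column 18 back to 1 with K<->P swapped.
Row 9: chart row 1, RS - tile across columns 1-18 and work as-is.

Rows as worked:
O P / K P P O P O P / K P P O P O P
O P K K K K K K O P K K K K K K O P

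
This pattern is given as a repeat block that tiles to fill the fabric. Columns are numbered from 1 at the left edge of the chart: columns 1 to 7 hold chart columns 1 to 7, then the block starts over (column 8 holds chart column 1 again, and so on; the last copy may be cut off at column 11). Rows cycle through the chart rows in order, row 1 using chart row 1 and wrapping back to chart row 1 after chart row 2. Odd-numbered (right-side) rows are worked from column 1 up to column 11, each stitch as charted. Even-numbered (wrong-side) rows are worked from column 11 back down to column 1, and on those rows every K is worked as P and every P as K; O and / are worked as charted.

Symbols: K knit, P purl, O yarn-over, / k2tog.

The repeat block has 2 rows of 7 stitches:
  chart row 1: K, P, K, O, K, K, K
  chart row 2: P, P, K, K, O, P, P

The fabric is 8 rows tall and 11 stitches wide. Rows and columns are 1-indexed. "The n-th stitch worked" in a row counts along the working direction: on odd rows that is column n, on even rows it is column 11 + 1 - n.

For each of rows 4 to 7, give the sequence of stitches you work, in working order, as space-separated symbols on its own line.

Row 4: chart row 2, WS - tiled (columns 1-11): P P K K O P P P P K K; work from column 11 back to 1 with K<->P swapped.
Row 5: chart row 1, RS - tile across columns 1-11 and work as-is.
Row 6: chart row 2, WS - tiled (columns 1-11): P P K K O P P P P K K; work from column 11 back to 1 with K<->P swapped.
Row 7: chart row 1, RS - tile across columns 1-11 and work as-is.

== ROWS AS WORKED ==
P P K K K K O P P K K
K P K O K K K K P K O
P P K K K K O P P K K
K P K O K K K K P K O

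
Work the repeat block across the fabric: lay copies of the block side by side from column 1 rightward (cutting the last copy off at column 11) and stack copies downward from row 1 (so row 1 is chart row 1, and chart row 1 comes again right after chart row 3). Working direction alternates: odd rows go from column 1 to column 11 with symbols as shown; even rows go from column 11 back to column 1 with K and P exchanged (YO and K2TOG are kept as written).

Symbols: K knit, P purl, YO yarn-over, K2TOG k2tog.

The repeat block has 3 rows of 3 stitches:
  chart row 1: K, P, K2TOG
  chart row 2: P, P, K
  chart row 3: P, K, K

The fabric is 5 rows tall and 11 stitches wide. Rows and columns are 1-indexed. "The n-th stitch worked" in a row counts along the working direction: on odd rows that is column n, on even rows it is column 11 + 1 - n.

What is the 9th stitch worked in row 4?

For row 4: chart row = ((4-1) mod 3) + 1 = 1; this is a WS (even) row.
Chart row 1 tiled across columns 1-11: K P K2TOG K P K2TOG K P K2TOG K P
WS row: flip the tiled sequence (start at column 11) and apply K<->P; YO and K2TOG stay.
Row 4 as worked: K P K2TOG K P K2TOG K P K2TOG K P
The 9th stitch worked is K2TOG.

Result:
K2TOG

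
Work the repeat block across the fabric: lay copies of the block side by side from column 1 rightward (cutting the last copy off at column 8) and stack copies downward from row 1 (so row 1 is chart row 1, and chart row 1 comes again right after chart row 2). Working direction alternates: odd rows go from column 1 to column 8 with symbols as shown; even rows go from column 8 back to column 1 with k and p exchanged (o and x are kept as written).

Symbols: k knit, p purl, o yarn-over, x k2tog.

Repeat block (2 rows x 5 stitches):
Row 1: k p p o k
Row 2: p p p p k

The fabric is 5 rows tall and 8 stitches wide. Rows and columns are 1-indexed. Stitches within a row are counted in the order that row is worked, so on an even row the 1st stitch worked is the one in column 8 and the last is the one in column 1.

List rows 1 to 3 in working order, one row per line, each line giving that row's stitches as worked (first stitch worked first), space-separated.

Row 1: chart row 1, RS - tile across columns 1-8 and work as-is.
Row 2: chart row 2, WS - tiled (columns 1-8): p p p p k p p p; work from column 8 back to 1 with k<->p swapped.
Row 3: chart row 1, RS - tile across columns 1-8 and work as-is.

== ROWS AS WORKED ==
k p p o k k p p
k k k p k k k k
k p p o k k p p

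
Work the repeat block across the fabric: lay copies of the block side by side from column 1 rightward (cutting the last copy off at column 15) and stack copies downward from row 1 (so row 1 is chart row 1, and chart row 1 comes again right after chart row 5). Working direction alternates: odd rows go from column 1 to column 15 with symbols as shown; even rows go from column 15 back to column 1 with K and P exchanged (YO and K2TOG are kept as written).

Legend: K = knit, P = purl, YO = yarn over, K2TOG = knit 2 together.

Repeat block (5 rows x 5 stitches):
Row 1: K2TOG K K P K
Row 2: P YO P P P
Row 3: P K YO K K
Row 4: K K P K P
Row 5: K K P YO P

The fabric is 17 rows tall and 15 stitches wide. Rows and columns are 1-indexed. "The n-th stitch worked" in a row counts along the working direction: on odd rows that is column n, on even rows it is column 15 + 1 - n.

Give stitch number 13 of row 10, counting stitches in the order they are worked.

Stitch:
K

Derivation:
Row 10 uses chart row ((10-1) mod 5)+1 = 5. Row 10 is even, so WS.
Chart row 5 tiled across columns 1-15: K K P YO P K K P YO P K K P YO P
WS row: flip the tiled sequence (start at column 15) and apply K<->P; YO and K2TOG stay.
Row 10 as worked: K YO K P P K YO K P P K YO K P P
The 13th stitch worked is K.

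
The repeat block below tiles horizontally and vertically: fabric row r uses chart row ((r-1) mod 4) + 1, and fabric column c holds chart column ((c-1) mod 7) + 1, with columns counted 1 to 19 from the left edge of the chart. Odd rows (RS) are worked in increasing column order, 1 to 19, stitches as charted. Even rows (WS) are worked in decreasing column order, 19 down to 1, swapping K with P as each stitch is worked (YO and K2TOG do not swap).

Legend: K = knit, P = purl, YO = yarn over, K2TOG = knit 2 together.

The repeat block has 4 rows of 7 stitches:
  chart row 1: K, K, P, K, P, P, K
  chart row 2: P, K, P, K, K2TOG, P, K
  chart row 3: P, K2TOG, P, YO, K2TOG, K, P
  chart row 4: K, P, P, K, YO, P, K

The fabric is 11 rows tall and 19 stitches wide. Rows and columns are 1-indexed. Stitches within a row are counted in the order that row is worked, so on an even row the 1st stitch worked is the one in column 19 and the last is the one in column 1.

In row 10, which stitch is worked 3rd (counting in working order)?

Row 10: (10-1) mod 4 = 1, so use chart row 2. Even row -> WS.
Chart row 2 tiled across columns 1-19: P K P K K2TOG P K P K P K K2TOG P K P K P K K2TOG
WS row: flip the tiled sequence (start at column 19) and apply K<->P; YO and K2TOG stay.
Row 10 as worked: K2TOG P K P K P K K2TOG P K P K P K K2TOG P K P K
The 3rd stitch worked is K.

Result:
K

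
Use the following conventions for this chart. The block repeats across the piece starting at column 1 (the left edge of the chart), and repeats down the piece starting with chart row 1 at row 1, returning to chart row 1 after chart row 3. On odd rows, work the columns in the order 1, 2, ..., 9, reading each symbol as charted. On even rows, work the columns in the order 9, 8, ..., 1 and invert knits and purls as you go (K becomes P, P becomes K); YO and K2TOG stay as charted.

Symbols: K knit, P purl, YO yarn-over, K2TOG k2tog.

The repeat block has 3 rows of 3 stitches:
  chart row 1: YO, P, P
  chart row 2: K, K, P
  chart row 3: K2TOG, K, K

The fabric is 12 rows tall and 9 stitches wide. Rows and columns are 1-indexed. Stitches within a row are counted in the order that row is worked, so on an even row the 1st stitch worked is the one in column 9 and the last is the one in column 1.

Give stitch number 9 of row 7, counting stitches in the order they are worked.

Result:
P

Derivation:
For row 7: chart row = ((7-1) mod 3) + 1 = 1; this is a RS (odd) row.
Chart row 1 tiled across columns 1-9: YO P P YO P P YO P P
Right side: take the tiled row as-is (worked left to right from column 1).
The 9th stitch worked is P.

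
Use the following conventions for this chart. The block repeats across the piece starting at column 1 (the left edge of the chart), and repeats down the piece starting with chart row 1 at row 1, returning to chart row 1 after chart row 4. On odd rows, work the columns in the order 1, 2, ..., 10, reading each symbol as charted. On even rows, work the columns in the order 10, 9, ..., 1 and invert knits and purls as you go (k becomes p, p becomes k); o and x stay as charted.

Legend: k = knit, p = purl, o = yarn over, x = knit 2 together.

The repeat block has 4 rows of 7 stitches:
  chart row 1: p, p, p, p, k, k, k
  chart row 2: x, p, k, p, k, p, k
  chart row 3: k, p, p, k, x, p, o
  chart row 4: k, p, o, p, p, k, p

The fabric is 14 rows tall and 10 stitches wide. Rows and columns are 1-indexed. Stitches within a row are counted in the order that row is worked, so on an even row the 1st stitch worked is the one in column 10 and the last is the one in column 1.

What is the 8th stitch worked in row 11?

Row 11: (11-1) mod 4 = 2, so use chart row 3. Odd row -> RS.
Chart row 3 tiled across columns 1-10: k p p k x p o k p p
RS row: no reversal, no swap; stitch n worked = column n.
Stitch 8 in working order -> k

Result:
k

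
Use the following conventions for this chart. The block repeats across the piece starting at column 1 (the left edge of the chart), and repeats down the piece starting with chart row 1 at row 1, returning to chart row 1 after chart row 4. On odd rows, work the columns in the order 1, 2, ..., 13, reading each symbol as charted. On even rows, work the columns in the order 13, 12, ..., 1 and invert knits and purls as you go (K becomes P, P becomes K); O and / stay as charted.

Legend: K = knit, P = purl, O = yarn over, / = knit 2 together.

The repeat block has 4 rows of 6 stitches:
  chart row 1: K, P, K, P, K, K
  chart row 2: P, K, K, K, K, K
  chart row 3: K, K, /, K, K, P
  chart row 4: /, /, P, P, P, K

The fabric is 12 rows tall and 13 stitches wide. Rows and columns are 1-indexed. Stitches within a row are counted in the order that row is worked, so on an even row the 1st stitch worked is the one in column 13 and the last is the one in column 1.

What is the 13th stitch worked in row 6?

Stitch:
K

Derivation:
For row 6: chart row = ((6-1) mod 4) + 1 = 2; this is a WS (even) row.
Chart row 2 tiled across columns 1-13: P K K K K K P K K K K K P
WS row: flip the tiled sequence (start at column 13) and apply K<->P; O and / stay.
Row 6 as worked: K P P P P P K P P P P P K
Counting 13 along the worked row gives K.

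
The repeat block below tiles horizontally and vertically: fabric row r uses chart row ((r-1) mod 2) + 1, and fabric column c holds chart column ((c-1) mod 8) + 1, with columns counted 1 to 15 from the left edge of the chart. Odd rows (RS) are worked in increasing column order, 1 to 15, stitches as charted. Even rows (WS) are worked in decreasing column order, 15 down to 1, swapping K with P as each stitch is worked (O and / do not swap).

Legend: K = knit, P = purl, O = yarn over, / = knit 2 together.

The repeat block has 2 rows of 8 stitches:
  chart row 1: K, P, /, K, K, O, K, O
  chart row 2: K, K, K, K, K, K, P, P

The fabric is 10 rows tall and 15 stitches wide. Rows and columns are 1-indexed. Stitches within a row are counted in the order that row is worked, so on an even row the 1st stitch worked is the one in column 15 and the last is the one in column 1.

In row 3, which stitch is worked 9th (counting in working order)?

For row 3: chart row = ((3-1) mod 2) + 1 = 1; this is a RS (odd) row.
Chart row 1 tiled across columns 1-15: K P / K K O K O K P / K K O K
RS: work column 1 to column 15, symbols as charted — the tiled row is the row as worked.
Counting 9 along the worked row gives K.

== STITCH ==
K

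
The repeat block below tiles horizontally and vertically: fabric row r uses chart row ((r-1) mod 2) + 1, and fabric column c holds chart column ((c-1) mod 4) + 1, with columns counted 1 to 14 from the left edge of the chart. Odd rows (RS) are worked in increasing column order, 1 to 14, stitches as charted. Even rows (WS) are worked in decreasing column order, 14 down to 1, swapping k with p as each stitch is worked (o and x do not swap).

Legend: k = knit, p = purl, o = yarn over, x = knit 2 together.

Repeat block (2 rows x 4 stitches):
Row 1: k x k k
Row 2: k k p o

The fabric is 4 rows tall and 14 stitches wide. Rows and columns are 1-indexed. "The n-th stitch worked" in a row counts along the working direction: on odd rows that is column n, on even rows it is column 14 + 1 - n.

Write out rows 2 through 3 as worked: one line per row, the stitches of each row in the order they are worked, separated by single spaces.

Row 2: chart row 2, WS - tiled (columns 1-14): k k p o k k p o k k p o k k; work from column 14 back to 1 with k<->p swapped.
Row 3: chart row 1, RS - tile across columns 1-14 and work as-is.

== ROWS AS WORKED ==
p p o k p p o k p p o k p p
k x k k k x k k k x k k k x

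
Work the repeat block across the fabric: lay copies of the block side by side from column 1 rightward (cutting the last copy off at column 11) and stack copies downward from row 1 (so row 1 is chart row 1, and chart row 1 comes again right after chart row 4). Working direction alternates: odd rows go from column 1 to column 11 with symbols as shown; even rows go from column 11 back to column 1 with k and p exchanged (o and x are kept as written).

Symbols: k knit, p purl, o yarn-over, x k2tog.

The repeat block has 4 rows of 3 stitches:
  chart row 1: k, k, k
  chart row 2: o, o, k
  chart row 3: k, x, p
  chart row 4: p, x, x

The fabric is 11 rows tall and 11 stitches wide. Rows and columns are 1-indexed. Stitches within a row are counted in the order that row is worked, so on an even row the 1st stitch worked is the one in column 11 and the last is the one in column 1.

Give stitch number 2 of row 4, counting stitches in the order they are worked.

Result:
k

Derivation:
Row 4 uses chart row ((4-1) mod 4)+1 = 4. Row 4 is even, so WS.
Chart row 4 tiled across columns 1-11: p x x p x x p x x p x
WS row: flip the tiled sequence (start at column 11) and apply k<->p; o and x stay.
Row 4 as worked: x k x x k x x k x x k
The 2nd stitch worked is k.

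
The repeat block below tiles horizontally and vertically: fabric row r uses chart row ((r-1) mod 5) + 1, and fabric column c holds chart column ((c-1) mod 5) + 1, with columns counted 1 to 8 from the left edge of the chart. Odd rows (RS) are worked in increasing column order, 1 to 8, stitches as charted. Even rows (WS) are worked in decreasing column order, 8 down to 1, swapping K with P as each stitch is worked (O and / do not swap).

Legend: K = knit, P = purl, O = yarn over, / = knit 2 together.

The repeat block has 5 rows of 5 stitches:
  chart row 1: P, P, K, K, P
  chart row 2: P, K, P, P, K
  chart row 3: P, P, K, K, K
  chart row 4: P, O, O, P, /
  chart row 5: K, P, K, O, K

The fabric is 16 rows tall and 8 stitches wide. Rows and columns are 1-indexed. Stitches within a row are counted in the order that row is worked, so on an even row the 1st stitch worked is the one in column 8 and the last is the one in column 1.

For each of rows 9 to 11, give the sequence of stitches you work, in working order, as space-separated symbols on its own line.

== ROWS AS WORKED ==
P O O P / P O O
P K P P O P K P
P P K K P P P K

Derivation:
Row 9: chart row 4, RS - tile across columns 1-8 and work as-is.
Row 10: chart row 5, WS - tiled (columns 1-8): K P K O K K P K; work from column 8 back to 1 with K<->P swapped.
Row 11: chart row 1, RS - tile across columns 1-8 and work as-is.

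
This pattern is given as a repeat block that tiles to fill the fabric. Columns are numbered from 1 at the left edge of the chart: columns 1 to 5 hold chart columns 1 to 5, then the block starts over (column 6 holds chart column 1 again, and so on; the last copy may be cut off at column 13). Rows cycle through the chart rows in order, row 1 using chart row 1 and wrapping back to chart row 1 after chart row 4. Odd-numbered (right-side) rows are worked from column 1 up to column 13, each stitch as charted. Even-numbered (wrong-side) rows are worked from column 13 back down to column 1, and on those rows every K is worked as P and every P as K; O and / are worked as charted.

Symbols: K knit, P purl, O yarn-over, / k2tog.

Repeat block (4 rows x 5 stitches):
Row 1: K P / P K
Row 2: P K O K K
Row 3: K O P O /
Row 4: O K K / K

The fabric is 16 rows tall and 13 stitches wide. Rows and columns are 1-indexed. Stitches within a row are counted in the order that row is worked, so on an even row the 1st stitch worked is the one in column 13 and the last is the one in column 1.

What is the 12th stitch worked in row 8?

Stitch:
P

Derivation:
For row 8: chart row = ((8-1) mod 4) + 1 = 4; this is a WS (even) row.
Chart row 4 tiled across columns 1-13: O K K / K O K K / K O K K
WS row: flip the tiled sequence (start at column 13) and apply K<->P; O and / stay.
Row 8 as worked: P P O P / P P O P / P P O
The 12th stitch worked is P.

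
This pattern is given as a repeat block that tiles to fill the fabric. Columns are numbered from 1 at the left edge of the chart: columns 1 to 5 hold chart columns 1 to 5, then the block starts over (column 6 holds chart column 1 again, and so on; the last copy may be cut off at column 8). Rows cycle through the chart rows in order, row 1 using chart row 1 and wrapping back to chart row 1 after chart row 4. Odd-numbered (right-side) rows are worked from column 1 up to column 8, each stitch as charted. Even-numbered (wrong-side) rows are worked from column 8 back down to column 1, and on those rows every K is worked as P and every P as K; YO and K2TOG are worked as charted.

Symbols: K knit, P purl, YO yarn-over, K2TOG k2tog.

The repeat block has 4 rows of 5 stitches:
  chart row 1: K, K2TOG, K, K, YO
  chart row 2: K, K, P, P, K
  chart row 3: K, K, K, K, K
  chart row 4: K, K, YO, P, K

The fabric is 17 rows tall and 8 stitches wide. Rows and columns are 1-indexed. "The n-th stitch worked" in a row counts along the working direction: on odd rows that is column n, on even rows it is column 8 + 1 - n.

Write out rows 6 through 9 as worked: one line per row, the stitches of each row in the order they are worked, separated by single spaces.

Rows as worked:
K P P P K K P P
K K K K K K K K
YO P P P K YO P P
K K2TOG K K YO K K2TOG K

Derivation:
Row 6: chart row 2, WS - tiled (columns 1-8): K K P P K K K P; work from column 8 back to 1 with K<->P swapped.
Row 7: chart row 3, RS - tile across columns 1-8 and work as-is.
Row 8: chart row 4, WS - tiled (columns 1-8): K K YO P K K K YO; work from column 8 back to 1 with K<->P swapped.
Row 9: chart row 1, RS - tile across columns 1-8 and work as-is.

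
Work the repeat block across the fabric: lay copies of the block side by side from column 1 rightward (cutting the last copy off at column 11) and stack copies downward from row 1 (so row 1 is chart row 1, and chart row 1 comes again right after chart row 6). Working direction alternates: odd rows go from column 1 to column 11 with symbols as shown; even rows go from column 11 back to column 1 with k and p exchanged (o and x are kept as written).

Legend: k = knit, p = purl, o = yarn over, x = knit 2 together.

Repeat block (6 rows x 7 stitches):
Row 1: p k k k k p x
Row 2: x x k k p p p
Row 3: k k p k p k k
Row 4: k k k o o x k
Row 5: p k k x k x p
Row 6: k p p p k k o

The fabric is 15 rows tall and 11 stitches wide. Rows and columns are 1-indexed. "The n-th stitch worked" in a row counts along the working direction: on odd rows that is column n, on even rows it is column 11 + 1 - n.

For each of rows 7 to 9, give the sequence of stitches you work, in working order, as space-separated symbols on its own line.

Rows as worked:
p k k k k p x p k k k
p p x x k k k p p x x
k k p k p k k k k p k

Derivation:
Row 7: chart row 1, RS - tile across columns 1-11 and work as-is.
Row 8: chart row 2, WS - tiled (columns 1-11): x x k k p p p x x k k; work from column 11 back to 1 with k<->p swapped.
Row 9: chart row 3, RS - tile across columns 1-11 and work as-is.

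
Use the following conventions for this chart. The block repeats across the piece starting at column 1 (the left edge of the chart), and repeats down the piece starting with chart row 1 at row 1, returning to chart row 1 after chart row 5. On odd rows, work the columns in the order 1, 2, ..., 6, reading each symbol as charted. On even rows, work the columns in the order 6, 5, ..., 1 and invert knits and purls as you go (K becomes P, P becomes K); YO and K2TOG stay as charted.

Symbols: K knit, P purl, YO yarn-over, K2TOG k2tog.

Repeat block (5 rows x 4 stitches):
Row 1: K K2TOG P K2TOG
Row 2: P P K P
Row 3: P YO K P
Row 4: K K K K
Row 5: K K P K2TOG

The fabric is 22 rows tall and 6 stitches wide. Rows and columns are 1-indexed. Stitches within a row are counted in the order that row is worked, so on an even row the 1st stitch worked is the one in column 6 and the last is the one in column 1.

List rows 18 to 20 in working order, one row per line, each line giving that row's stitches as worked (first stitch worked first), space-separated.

Row 18: chart row 3, WS - tiled (columns 1-6): P YO K P P YO; work from column 6 back to 1 with K<->P swapped.
Row 19: chart row 4, RS - tile across columns 1-6 and work as-is.
Row 20: chart row 5, WS - tiled (columns 1-6): K K P K2TOG K K; work from column 6 back to 1 with K<->P swapped.

== ROWS AS WORKED ==
YO K K P YO K
K K K K K K
P P K2TOG K P P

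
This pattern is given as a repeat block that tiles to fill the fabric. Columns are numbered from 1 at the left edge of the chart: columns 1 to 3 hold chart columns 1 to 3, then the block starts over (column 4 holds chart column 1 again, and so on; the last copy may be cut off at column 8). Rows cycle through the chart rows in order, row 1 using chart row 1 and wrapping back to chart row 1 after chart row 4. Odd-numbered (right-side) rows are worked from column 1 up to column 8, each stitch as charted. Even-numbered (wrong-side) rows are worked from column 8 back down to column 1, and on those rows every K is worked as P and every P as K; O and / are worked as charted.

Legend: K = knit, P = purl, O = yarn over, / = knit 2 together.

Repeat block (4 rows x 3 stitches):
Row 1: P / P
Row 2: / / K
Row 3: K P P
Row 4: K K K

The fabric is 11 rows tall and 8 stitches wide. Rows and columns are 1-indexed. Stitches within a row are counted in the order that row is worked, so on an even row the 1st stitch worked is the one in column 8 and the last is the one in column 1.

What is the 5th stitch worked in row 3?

For row 3: chart row = ((3-1) mod 4) + 1 = 3; this is a RS (odd) row.
Chart row 3 tiled across columns 1-8: K P P K P P K P
RS: work column 1 to column 8, symbols as charted — the tiled row is the row as worked.
Stitch 5 in working order -> P

== STITCH ==
P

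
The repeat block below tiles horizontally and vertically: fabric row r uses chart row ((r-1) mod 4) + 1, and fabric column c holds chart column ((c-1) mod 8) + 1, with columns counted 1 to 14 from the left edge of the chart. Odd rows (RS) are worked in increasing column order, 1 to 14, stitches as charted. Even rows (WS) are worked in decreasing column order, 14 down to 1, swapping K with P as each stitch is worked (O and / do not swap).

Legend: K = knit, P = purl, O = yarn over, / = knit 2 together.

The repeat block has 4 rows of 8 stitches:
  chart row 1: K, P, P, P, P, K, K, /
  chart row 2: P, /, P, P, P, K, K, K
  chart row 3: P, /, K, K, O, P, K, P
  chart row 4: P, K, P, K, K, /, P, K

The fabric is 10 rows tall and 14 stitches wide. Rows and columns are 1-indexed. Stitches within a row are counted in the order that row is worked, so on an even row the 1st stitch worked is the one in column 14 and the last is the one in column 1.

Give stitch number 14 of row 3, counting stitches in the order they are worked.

Row 3: (3-1) mod 4 = 2, so use chart row 3. Odd row -> RS.
Chart row 3 tiled across columns 1-14: P / K K O P K P P / K K O P
Right side: take the tiled row as-is (worked left to right from column 1).
The 14th stitch worked is P.

== STITCH ==
P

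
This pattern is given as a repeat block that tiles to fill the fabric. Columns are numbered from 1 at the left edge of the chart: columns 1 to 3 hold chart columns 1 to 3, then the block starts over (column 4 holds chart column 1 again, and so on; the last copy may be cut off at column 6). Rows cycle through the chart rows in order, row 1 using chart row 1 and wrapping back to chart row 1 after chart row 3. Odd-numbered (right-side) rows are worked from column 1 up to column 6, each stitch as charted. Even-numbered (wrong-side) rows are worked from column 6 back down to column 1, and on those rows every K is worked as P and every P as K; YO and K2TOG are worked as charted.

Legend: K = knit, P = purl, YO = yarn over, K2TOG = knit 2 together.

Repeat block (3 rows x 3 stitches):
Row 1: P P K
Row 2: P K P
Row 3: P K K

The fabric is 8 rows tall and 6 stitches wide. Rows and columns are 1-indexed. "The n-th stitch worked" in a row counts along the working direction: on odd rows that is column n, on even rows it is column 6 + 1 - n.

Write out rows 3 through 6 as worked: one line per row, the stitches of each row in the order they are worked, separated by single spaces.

Rows as worked:
P K K P K K
P K K P K K
P K P P K P
P P K P P K

Derivation:
Row 3: chart row 3, RS - tile across columns 1-6 and work as-is.
Row 4: chart row 1, WS - tiled (columns 1-6): P P K P P K; work from column 6 back to 1 with K<->P swapped.
Row 5: chart row 2, RS - tile across columns 1-6 and work as-is.
Row 6: chart row 3, WS - tiled (columns 1-6): P K K P K K; work from column 6 back to 1 with K<->P swapped.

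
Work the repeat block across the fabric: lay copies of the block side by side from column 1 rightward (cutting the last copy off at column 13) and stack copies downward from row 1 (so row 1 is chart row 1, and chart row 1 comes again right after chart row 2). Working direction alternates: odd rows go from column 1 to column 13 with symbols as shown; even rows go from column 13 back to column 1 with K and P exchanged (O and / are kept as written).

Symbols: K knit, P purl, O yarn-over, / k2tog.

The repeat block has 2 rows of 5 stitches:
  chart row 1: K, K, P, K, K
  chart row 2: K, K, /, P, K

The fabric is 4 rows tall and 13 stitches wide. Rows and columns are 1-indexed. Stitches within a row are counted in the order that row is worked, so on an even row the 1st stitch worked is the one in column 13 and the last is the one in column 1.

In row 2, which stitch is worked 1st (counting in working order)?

Row 2: (2-1) mod 2 = 1, so use chart row 2. Even row -> WS.
Chart row 2 tiled across columns 1-13: K K / P K K K / P K K K /
WS row: flip the tiled sequence (start at column 13) and apply K<->P; O and / stay.
Row 2 as worked: / P P P K / P P P K / P P
Stitch 1 in working order -> /

Result:
/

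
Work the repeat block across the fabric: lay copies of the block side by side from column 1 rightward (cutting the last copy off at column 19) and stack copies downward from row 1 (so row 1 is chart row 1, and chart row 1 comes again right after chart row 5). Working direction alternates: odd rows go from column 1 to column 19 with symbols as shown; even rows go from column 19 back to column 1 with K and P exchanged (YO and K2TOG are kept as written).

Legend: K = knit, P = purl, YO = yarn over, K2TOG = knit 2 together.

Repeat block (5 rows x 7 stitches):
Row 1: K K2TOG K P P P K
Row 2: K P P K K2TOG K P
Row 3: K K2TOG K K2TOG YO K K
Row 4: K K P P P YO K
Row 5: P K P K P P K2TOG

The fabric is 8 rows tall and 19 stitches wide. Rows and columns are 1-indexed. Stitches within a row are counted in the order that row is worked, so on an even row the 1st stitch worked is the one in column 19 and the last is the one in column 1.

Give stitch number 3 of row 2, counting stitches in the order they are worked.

== STITCH ==
K

Derivation:
For row 2: chart row = ((2-1) mod 5) + 1 = 2; this is a WS (even) row.
Chart row 2 tiled across columns 1-19: K P P K K2TOG K P K P P K K2TOG K P K P P K K2TOG
WS: work from column 19 back to column 1 (reverse the tiled row), swapping K<->P (YO and K2TOG unchanged).
Row 2 as worked: K2TOG P K K P K P K2TOG P K K P K P K2TOG P K K P
The 3rd stitch worked is K.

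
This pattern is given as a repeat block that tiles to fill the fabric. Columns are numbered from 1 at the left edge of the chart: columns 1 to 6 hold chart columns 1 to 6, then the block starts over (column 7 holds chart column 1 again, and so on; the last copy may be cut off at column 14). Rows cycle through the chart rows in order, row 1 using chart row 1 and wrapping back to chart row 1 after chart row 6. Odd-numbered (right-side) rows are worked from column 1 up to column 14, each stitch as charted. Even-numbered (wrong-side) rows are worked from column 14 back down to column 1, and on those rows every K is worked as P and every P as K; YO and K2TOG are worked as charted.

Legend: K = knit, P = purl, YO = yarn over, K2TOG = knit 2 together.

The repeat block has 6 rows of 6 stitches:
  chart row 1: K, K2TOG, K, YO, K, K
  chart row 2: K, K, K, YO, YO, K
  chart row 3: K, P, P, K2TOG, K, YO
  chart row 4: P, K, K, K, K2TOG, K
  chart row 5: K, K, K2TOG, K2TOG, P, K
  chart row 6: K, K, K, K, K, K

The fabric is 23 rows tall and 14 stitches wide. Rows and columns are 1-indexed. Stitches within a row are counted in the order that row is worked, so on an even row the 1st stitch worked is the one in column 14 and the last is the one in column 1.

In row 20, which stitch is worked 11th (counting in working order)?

Row 20 uses chart row ((20-1) mod 6)+1 = 2. Row 20 is even, so WS.
Chart row 2 tiled across columns 1-14: K K K YO YO K K K K YO YO K K K
Wrong side: read the tiled row from column 14 down to 1 and exchange K with P (leave YO, K2TOG).
Row 20 as worked: P P P YO YO P P P P YO YO P P P
The 11th stitch worked is YO.

Stitch:
YO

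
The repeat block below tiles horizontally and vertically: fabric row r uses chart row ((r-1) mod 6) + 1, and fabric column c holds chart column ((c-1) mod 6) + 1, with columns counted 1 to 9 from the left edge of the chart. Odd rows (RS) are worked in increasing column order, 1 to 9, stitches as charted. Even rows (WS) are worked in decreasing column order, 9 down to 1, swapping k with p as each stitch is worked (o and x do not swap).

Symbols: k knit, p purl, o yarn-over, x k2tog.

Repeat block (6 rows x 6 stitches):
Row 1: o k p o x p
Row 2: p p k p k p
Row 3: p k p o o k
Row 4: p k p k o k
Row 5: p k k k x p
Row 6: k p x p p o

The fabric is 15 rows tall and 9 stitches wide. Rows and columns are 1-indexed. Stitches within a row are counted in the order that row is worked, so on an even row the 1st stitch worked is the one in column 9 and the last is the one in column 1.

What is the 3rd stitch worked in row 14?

Row 14 uses chart row ((14-1) mod 6)+1 = 2. Row 14 is even, so WS.
Chart row 2 tiled across columns 1-9: p p k p k p p p k
Wrong side: read the tiled row from column 9 down to 1 and exchange k with p (leave o, x).
Row 14 as worked: p k k k p k p k k
Counting 3 along the worked row gives k.

Stitch:
k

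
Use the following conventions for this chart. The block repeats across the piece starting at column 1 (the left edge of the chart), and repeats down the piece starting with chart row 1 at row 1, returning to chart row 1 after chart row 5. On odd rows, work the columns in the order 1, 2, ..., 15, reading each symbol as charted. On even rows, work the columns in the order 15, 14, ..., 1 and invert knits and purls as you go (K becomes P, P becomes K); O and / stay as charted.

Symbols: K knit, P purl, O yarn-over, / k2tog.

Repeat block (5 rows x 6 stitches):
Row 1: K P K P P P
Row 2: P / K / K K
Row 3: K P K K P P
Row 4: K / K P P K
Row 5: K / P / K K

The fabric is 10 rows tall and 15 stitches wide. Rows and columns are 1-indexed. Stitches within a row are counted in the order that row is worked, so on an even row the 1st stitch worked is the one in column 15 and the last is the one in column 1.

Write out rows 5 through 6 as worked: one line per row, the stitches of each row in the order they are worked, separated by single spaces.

Row 5: chart row 5, RS - tile across columns 1-15 and work as-is.
Row 6: chart row 1, WS - tiled (columns 1-15): K P K P P P K P K P P P K P K; work from column 15 back to 1 with K<->P swapped.

== ROWS AS WORKED ==
K / P / K K K / P / K K K / P
P K P K K K P K P K K K P K P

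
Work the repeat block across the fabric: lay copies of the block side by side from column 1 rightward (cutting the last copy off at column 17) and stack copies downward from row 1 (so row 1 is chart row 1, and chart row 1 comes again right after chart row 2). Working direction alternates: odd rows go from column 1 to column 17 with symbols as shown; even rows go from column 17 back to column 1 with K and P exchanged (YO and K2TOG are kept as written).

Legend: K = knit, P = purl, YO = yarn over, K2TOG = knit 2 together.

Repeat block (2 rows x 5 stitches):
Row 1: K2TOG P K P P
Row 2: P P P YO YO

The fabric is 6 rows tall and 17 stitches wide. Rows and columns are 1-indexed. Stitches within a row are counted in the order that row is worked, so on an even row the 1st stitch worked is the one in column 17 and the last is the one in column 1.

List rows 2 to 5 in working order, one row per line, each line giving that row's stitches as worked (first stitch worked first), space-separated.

Row 2: chart row 2, WS - tiled (columns 1-17): P P P YO YO P P P YO YO P P P YO YO P P; work from column 17 back to 1 with K<->P swapped.
Row 3: chart row 1, RS - tile across columns 1-17 and work as-is.
Row 4: chart row 2, WS - tiled (columns 1-17): P P P YO YO P P P YO YO P P P YO YO P P; work from column 17 back to 1 with K<->P swapped.
Row 5: chart row 1, RS - tile across columns 1-17 and work as-is.

== ROWS AS WORKED ==
K K YO YO K K K YO YO K K K YO YO K K K
K2TOG P K P P K2TOG P K P P K2TOG P K P P K2TOG P
K K YO YO K K K YO YO K K K YO YO K K K
K2TOG P K P P K2TOG P K P P K2TOG P K P P K2TOG P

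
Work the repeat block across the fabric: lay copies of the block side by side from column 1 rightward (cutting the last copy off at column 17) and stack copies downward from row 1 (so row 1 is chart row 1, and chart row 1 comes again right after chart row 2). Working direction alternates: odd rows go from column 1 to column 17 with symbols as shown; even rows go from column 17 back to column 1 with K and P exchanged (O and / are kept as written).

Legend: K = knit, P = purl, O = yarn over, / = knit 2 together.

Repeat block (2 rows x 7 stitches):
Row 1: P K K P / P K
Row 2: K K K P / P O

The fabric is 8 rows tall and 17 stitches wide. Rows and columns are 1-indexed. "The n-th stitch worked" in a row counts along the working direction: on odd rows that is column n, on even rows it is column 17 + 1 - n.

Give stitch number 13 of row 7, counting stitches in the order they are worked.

== STITCH ==
P

Derivation:
Row 7: (7-1) mod 2 = 0, so use chart row 1. Odd row -> RS.
Chart row 1 tiled across columns 1-17: P K K P / P K P K K P / P K P K K
Right side: take the tiled row as-is (worked left to right from column 1).
Stitch 13 in working order -> P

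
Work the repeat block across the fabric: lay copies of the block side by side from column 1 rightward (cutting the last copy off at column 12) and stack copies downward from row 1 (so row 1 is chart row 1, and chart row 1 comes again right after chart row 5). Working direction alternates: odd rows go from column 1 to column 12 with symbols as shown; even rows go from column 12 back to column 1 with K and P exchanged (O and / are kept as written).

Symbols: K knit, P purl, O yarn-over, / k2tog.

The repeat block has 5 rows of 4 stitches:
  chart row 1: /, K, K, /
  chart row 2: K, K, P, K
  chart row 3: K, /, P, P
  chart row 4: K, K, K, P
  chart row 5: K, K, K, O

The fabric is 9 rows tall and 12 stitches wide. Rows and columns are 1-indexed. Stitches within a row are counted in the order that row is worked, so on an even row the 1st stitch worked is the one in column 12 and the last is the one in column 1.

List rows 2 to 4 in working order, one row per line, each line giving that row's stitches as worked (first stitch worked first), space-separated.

Result:
P K P P P K P P P K P P
K / P P K / P P K / P P
K P P P K P P P K P P P

Derivation:
Row 2: chart row 2, WS - tiled (columns 1-12): K K P K K K P K K K P K; work from column 12 back to 1 with K<->P swapped.
Row 3: chart row 3, RS - tile across columns 1-12 and work as-is.
Row 4: chart row 4, WS - tiled (columns 1-12): K K K P K K K P K K K P; work from column 12 back to 1 with K<->P swapped.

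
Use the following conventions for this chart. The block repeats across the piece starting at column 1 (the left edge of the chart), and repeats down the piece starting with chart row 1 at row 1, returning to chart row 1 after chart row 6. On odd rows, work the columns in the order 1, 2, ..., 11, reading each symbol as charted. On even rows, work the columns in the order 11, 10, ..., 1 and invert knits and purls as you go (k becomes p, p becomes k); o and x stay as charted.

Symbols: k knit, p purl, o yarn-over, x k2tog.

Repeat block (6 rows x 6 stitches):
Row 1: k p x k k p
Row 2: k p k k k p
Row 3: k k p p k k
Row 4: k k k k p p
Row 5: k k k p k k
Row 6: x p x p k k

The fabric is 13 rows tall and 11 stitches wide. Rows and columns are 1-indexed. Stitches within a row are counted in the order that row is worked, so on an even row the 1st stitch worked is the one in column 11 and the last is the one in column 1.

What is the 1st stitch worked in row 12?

Stitch:
p

Derivation:
Row 12 uses chart row ((12-1) mod 6)+1 = 6. Row 12 is even, so WS.
Chart row 6 tiled across columns 1-11: x p x p k k x p x p k
WS: work from column 11 back to column 1 (reverse the tiled row), swapping k<->p (o and x unchanged).
Row 12 as worked: p k x k x p p k x k x
Stitch 1 in working order -> p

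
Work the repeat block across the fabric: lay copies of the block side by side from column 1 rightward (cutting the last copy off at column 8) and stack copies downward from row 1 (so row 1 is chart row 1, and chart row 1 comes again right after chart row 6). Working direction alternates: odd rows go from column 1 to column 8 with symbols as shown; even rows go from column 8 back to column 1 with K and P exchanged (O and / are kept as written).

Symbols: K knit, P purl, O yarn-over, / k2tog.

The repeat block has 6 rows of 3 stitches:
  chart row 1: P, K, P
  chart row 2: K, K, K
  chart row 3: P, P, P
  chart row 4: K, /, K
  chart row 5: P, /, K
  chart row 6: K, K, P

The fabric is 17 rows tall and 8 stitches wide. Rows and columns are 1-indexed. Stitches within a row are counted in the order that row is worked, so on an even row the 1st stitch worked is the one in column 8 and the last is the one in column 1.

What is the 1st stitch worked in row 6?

Result:
P

Derivation:
Row 6 uses chart row ((6-1) mod 6)+1 = 6. Row 6 is even, so WS.
Chart row 6 tiled across columns 1-8: K K P K K P K K
WS: work from column 8 back to column 1 (reverse the tiled row), swapping K<->P (O and / unchanged).
Row 6 as worked: P P K P P K P P
The 1st stitch worked is P.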